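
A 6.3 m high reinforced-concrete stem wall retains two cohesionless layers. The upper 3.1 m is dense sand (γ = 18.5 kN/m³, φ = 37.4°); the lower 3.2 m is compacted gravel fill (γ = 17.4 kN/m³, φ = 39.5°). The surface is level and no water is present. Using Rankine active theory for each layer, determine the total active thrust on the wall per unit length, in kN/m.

K_a1 = tan²(45°−37.4°/2) = 0.2443; K_a2 = tan²(45°−39.5°/2) = 0.2224.
Layer 1: σ at base = K_a1 γ₁ h₁ = 14.01 kPa; P₁ = ½×14.01×3.1 = 21.71.
Layer 2: σ_v at top = γ₁h₁ = 57.35; σ_h top = K_a2×57.35 = 12.76; σ_h base = K_a2×(57.35+17.4×3.2) = 25.14.
P₂ = ½(12.76+25.14)×3.2 = 60.64. Total P_a = 21.71+60.64 = 82.35 kN/m.

82.4 kN/m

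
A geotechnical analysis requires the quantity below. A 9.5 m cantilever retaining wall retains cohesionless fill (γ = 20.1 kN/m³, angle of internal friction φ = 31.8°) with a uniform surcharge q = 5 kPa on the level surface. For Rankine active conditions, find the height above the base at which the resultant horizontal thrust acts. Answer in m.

K_a = 0.3098.
Triangular part P₁ = ½K_aγH² = 281.0 at H/3 = 3.167 m; rectangular part P₂ = K_a q H = 14.72 at H/2 = 4.750 m.
ȳ = (P₁·3.167 + P₂·4.750)/(P₁+P₂) = 3.245 m.

3.25 m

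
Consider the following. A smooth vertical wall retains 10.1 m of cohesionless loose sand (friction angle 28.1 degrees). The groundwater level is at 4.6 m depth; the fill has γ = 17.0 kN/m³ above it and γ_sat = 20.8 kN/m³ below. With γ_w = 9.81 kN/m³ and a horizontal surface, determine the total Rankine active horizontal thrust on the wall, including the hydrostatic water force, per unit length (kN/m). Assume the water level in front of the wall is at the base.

427 kN/m

K_a = tan²(45° − φ/2) = 0.3596.
γ' = 20.8 − 9.81 = 10.99 kN/m³. Depth below WT = 5.5 m.
σ'_h at WT = K_a γ d_w = 28.12 kPa; at base = 28.12 + K_a γ' × 5.5 = 49.86 kPa.
P₁ (0–4.6 m) = ½×28.12×4.6 = 64.68. P₂ (4.6–10.1 m) = ½(28.12+49.86)×5.5 = 214.4.
P_w = ½ γ_w h₂² = 0.5×9.81×5.5² = 148.4. Total = 64.68+214.4+148.4 = 427.5 kN/m.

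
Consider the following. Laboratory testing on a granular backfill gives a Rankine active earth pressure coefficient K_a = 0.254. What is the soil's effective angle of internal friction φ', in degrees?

K_a = tan²(45° − φ/2) ⇒ 45° − φ/2 = arctan(√0.254) = 26.75°.
φ = 2(45° − 26.75°) = 36.51°.

36.5°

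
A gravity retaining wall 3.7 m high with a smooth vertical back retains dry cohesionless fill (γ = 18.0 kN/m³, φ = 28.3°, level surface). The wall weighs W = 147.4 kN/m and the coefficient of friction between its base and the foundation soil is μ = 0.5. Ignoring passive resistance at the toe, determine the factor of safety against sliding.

1.68

K_a = tan²(45° − 28.3°/2) = 0.3568.
P_a = ½K_aγH² = 0.5×0.3568×18.0×3.7² = 43.96 kN/m, acting at H/3 = 1.233 m above the base.
FS_sliding = μW / P_a = 0.5×147.4 / 43.96 = 1.677.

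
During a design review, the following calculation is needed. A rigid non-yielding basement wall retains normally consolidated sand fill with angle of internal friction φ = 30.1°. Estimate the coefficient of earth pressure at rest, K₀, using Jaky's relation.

K₀ = 1 − sin φ' = 1 − sin 30.1° = 0.4985.

0.498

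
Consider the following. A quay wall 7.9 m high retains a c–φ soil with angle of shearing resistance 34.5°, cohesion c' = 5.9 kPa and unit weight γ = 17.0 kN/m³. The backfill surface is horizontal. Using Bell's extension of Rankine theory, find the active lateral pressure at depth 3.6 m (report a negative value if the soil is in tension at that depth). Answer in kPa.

K_a = (1 − sin φ)/(1 + sin φ) = 0.2768.
σ_a = K_a γ z − 2c√K_a = 0.2768×17.0×3.6 − 2×5.9×0.5261 = 10.73 kPa.

10.7 kPa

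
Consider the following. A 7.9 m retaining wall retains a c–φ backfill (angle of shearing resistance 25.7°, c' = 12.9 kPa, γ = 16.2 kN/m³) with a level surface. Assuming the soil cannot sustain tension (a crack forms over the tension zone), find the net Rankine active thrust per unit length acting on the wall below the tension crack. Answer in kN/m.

K_a = 0.3950; √K_a = 0.6285.
Tension-crack depth z_c = 2c/(γ√K_a) = 2×12.9/(16.2×0.6285) = 2.534 m.
σ_a at base = K_a γ H − 2c√K_a = 0.3950×16.2×7.9 − 2×12.9×0.6285 = 34.34 kPa.
P_a = ½ × 34.34 × (H − z_c) = 0.5×34.34×5.366 = 92.14 kN/m.

92.1 kN/m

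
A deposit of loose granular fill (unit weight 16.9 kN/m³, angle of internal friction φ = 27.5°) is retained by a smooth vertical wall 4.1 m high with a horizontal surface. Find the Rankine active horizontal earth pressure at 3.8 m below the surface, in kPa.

K_a = (1 − sin φ)/(1 + sin φ) = 0.3682.
σ_h = K_a γ z = 0.3682 × 16.9 × 3.8 = 23.65 kPa.

23.6 kPa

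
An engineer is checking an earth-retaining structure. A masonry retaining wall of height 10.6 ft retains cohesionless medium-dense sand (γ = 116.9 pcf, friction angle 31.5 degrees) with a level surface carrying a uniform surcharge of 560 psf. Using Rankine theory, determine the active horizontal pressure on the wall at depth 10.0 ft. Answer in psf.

K_a = (1 − sin φ)/(1 + sin φ) = 0.3136.
σ_v = γz + q = 116.9 × 10.0 + 560 = 1729 psf.
σ_h = K_a σ_v = 0.3136 × 1729 = 542.3 psf.

542 psf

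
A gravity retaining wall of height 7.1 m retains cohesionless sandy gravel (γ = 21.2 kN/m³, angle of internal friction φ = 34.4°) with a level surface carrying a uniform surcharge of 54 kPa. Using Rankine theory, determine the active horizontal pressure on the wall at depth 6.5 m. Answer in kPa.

K_a = (1 − sin φ)/(1 + sin φ) = 0.2780.
σ_v = γz + q = 21.2 × 6.5 + 54 = 191.8 kPa.
σ_h = K_a σ_v = 0.2780 × 191.8 = 53.32 kPa.

53.3 kPa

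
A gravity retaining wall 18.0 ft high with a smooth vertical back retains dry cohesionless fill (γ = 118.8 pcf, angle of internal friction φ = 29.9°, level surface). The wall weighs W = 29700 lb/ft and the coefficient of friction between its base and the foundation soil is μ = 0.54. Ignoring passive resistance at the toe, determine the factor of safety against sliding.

K_a = tan²(45° − 29.9°/2) = 0.3347.
P_a = ½K_aγH² = 0.5×0.3347×118.8×18.0² = 6441 lb/ft, acting at H/3 = 6.000 ft above the base.
FS_sliding = μW / P_a = 0.54×29700 / 6441 = 2.490.

2.49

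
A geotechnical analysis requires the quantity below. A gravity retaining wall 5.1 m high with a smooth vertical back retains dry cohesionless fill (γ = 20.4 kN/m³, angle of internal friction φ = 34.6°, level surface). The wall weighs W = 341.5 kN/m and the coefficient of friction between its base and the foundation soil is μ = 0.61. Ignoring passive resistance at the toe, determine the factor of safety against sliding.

K_a = tan²(45° − 34.6°/2) = 0.2756.
P_a = ½K_aγH² = 0.5×0.2756×20.4×5.1² = 73.13 kN/m, acting at H/3 = 1.700 m above the base.
FS_sliding = μW / P_a = 0.61×341.5 / 73.13 = 2.849.

2.85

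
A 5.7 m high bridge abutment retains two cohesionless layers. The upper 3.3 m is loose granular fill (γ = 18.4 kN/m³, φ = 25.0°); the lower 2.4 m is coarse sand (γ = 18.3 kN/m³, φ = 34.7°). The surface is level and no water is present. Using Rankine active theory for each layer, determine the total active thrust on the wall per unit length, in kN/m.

K_a1 = tan²(45°−25.0°/2) = 0.4059; K_a2 = tan²(45°−34.7°/2) = 0.2745.
Layer 1: σ at base = K_a1 γ₁ h₁ = 24.64 kPa; P₁ = ½×24.64×3.3 = 40.66.
Layer 2: σ_v at top = γ₁h₁ = 60.72; σ_h top = K_a2×60.72 = 16.67; σ_h base = K_a2×(60.72+18.3×2.4) = 28.72.
P₂ = ½(16.67+28.72)×2.4 = 54.46. Total P_a = 40.66+54.46 = 95.13 kN/m.

95.1 kN/m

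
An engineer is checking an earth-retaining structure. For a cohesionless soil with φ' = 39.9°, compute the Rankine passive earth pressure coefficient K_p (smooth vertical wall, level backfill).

4.58

K_p = (1 + sin φ)/(1 − sin φ) = tan²(45° + 39.9°/2) = 4.578.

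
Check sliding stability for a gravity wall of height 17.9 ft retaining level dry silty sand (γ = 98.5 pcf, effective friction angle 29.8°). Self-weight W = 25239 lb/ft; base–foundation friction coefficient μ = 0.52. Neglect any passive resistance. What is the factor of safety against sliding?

K_a = tan²(45° − 29.8°/2) = 0.3360.
P_a = ½K_aγH² = 0.5×0.3360×98.5×17.9² = 5303 lb/ft, acting at H/3 = 5.967 ft above the base.
FS_sliding = μW / P_a = 0.52×25239 / 5303 = 2.475.

2.48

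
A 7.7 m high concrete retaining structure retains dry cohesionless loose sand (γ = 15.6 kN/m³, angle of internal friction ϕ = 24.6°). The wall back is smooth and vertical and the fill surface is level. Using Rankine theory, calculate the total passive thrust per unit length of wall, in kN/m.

K_p = tan²(45° + φ/2) = 2.426.
P_p = ½ K_p γ H² = 0.5 × 2.426 × 15.6 × 7.7² = 1122 kN/m.

1120 kN/m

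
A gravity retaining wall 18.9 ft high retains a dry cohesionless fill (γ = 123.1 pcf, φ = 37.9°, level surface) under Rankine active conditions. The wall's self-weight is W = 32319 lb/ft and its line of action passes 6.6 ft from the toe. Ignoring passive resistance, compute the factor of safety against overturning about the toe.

K_a = tan²(45° − 37.9°/2) = 0.2389.
P_a = ½K_aγH² = 0.5×0.2389×123.1×18.9² = 5253 lb/ft, acting at H/3 = 6.300 ft above the base.
Overturning moment M_o = P_a × H/3 = 5253 × 6.300 = 33100.
Resisting moment M_r = W × 6.6 = 32319 × 6.6 = 213300.
FS_overturning = M_r/M_o = 213300/33100 = 6.445.

6.45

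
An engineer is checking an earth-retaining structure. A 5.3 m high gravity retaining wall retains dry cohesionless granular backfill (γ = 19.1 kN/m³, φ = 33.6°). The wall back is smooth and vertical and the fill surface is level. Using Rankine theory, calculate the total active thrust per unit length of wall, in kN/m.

K_a = tan²(45° − φ/2) = 0.2875.
P_a = ½ K_a γ H² = 0.5 × 0.2875 × 19.1 × 5.3² = 77.13 kN/m.

77.1 kN/m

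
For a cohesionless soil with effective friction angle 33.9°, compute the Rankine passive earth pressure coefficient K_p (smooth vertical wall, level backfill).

K_p = (1 + sin φ)/(1 − sin φ) = tan²(45° + 33.9°/2) = 3.522.

3.52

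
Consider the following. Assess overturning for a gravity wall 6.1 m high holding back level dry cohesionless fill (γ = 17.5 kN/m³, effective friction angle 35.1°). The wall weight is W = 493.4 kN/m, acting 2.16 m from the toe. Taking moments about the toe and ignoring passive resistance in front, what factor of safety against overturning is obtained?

5.97

K_a = tan²(45° − 35.1°/2) = 0.2698.
P_a = ½K_aγH² = 0.5×0.2698×17.5×6.1² = 87.86 kN/m, acting at H/3 = 2.033 m above the base.
Overturning moment M_o = P_a × H/3 = 87.86 × 2.033 = 178.6.
Resisting moment M_r = W × 2.16 = 493.4 × 2.16 = 1066.
FS_overturning = M_r/M_o = 1066/178.6 = 5.966.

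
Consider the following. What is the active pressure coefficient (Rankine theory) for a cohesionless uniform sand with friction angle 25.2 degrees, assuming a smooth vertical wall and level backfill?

0.403

K_a = tan²(45° − φ/2) = tan²(32.40°) = 0.4027.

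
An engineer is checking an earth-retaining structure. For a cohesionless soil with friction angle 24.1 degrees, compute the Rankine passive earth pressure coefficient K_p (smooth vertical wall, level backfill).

2.38

K_p = (1 + sin φ)/(1 − sin φ) = tan²(45° + 24.1°/2) = 2.380.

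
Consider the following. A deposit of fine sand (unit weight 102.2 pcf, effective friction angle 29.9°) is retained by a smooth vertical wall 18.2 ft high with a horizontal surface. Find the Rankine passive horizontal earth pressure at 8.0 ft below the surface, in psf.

K_p = (1 + sin φ)/(1 − sin φ) = 2.988.
σ_h = K_p γ z = 2.988 × 102.2 × 8.0 = 2443 psf.

2440 psf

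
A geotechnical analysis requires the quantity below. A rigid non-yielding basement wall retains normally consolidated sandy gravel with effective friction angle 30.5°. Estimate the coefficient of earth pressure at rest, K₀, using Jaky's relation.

K₀ = 1 − sin φ' = 1 − sin 30.5° = 0.4925.

0.492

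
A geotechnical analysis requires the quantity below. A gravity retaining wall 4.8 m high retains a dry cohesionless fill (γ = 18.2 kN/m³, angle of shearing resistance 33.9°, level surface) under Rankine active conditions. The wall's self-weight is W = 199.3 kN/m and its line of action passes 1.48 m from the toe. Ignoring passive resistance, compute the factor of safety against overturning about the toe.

K_a = tan²(45° − 33.9°/2) = 0.2839.
P_a = ½K_aγH² = 0.5×0.2839×18.2×4.8² = 59.53 kN/m, acting at H/3 = 1.600 m above the base.
Overturning moment M_o = P_a × H/3 = 59.53 × 1.600 = 95.24.
Resisting moment M_r = W × 1.48 = 199.3 × 1.48 = 295.0.
FS_overturning = M_r/M_o = 295.0/95.24 = 3.097.

3.10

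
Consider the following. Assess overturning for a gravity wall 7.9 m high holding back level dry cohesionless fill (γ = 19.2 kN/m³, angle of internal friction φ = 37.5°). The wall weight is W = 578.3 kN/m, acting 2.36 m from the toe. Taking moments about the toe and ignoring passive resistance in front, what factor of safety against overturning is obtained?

K_a = tan²(45° − 37.5°/2) = 0.2432.
P_a = ½K_aγH² = 0.5×0.2432×19.2×7.9² = 145.7 kN/m, acting at H/3 = 2.633 m above the base.
Overturning moment M_o = P_a × H/3 = 145.7 × 2.633 = 383.7.
Resisting moment M_r = W × 2.36 = 578.3 × 2.36 = 1365.
FS_overturning = M_r/M_o = 1365/383.7 = 3.557.

3.56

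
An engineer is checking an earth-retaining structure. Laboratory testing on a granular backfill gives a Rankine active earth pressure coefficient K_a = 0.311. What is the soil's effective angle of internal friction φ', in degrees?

K_a = tan²(45° − φ/2) ⇒ 45° − φ/2 = arctan(√0.311) = 29.15°.
φ = 2(45° − 29.15°) = 31.71°.

31.7°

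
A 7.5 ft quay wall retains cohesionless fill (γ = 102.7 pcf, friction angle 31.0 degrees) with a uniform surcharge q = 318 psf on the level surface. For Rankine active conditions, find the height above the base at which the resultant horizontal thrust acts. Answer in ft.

3.07 ft

K_a = 0.3201.
Triangular part P₁ = ½K_aγH² = 924.6 at H/3 = 2.500 ft; rectangular part P₂ = K_a q H = 763.4 at H/2 = 3.750 ft.
ȳ = (P₁·2.500 + P₂·3.750)/(P₁+P₂) = 3.065 ft.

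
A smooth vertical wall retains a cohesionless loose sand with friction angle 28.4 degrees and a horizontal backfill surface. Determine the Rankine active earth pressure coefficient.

0.355

K_a = tan²(45° − φ/2) = tan²(30.80°) = 0.3554.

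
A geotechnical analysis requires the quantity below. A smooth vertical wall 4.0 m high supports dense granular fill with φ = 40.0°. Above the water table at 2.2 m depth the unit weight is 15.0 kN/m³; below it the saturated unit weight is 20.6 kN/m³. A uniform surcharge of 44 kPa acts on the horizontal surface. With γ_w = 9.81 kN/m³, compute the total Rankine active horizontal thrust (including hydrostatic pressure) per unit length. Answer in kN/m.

K_a = tan²(45° − φ/2) = 0.2174.
γ' = 20.6 − 9.81 = 10.79 kN/m³. h₂ = H − d_w = 1.8 m.
σ'_h: at surface K_a·q = 9.567; at WT K_a(q+γd_w) = 16.74; at base K_a(q+γd_w+γ'h₂) = 20.97 kPa.
P₁ = ½(9.567+16.74)×2.2 = 28.94; P₂ = ½(16.74+20.97)×1.8 = 33.94; P_w = ½γ_w h₂² = 15.89.
Total = 28.94+33.94+15.89 = 78.77 kN/m.

78.8 kN/m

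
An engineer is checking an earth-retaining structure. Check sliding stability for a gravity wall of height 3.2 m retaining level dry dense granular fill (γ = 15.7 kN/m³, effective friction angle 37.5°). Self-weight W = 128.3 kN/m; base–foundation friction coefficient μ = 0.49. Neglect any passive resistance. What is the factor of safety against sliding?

3.22

K_a = tan²(45° − 37.5°/2) = 0.2432.
P_a = ½K_aγH² = 0.5×0.2432×15.7×3.2² = 19.55 kN/m, acting at H/3 = 1.067 m above the base.
FS_sliding = μW / P_a = 0.49×128.3 / 19.55 = 3.216.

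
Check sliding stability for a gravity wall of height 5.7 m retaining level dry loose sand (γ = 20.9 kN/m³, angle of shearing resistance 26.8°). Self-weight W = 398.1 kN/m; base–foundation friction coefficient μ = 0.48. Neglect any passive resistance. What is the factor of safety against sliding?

1.49

K_a = tan²(45° − 26.8°/2) = 0.3785.
P_a = ½K_aγH² = 0.5×0.3785×20.9×5.7² = 128.5 kN/m, acting at H/3 = 1.900 m above the base.
FS_sliding = μW / P_a = 0.48×398.1 / 128.5 = 1.487.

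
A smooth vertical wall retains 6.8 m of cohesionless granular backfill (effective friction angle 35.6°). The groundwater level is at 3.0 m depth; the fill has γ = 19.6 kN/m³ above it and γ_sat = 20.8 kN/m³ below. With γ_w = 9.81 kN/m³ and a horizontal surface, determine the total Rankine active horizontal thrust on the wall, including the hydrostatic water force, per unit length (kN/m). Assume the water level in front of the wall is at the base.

174 kN/m

K_a = tan²(45° − φ/2) = 0.2641.
γ' = 20.8 − 9.81 = 10.99 kN/m³. Depth below WT = 3.8 m.
σ'_h at WT = K_a γ d_w = 15.53 kPa; at base = 15.53 + K_a γ' × 3.8 = 26.56 kPa.
P₁ (0–3.0 m) = ½×15.53×3.0 = 23.30. P₂ (3.0–6.8 m) = ½(15.53+26.56)×3.8 = 79.97.
P_w = ½ γ_w h₂² = 0.5×9.81×3.8² = 70.83. Total = 23.30+79.97+70.83 = 174.1 kN/m.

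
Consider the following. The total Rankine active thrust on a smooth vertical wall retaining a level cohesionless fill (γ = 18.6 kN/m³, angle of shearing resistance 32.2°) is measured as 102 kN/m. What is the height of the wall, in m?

6.00 m

K_a = 0.3047. P_a = ½ K_a γ H² ⇒ H = √(2P_a/(K_a γ)).
H = √(2×102/(0.3047×18.6)) = 5.999 m.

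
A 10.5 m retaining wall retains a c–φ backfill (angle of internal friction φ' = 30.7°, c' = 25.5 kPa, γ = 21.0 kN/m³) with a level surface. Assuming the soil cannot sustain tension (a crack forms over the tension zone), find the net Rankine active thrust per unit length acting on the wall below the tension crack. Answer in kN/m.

K_a = 0.3240; √K_a = 0.5692.
Tension-crack depth z_c = 2c/(γ√K_a) = 2×25.5/(21.0×0.5692) = 4.266 m.
σ_a at base = K_a γ H − 2c√K_a = 0.3240×21.0×10.5 − 2×25.5×0.5692 = 42.42 kPa.
P_a = ½ × 42.42 × (H − z_c) = 0.5×42.42×6.234 = 132.2 kN/m.

132 kN/m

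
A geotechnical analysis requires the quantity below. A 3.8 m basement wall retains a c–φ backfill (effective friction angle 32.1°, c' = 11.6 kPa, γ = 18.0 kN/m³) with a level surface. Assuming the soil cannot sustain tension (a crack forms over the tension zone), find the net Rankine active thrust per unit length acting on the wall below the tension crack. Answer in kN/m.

5.95 kN/m

K_a = 0.3060; √K_a = 0.5532.
Tension-crack depth z_c = 2c/(γ√K_a) = 2×11.6/(18.0×0.5532) = 2.330 m.
σ_a at base = K_a γ H − 2c√K_a = 0.3060×18.0×3.8 − 2×11.6×0.5532 = 8.097 kPa.
P_a = ½ × 8.097 × (H − z_c) = 0.5×8.097×1.470 = 5.951 kN/m.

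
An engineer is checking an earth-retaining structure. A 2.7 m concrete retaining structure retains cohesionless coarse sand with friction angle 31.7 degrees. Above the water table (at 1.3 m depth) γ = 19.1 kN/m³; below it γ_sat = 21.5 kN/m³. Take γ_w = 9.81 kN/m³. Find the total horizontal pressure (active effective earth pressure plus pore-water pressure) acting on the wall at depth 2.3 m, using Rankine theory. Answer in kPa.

21.2 kPa

K_a = (1 − sin φ)/(1 + sin φ) = 0.3111.
γ' = 21.5 − 9.81 = 11.69 kN/m³.
Effective vertical stress at 2.3 m: σ'_v = 19.1×1.3 + 11.69×1.000 = 36.52 kPa.
σ'_h = K_a σ'_v = 0.3111 × 36.52 = 11.36 kPa; u = γ_w × 1.000 = 9.810 kPa.
Total σ_h = 11.36 + 9.810 = 21.17 kPa.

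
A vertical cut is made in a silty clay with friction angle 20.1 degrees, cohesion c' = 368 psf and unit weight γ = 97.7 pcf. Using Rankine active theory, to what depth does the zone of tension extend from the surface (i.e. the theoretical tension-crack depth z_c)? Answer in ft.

K_a = tan²(45° − 20.1°/2) = 0.4885; √K_a = 0.6989.
The active pressure is zero where K_a γ z = 2c√K_a, so z_c = 2c/(γ√K_a) = 2×368/(97.7×0.6989) = 10.78 ft.

10.8 ft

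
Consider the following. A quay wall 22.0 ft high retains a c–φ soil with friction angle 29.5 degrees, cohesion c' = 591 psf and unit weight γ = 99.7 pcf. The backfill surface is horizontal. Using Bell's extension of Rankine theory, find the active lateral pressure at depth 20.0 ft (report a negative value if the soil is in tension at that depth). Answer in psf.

-11.2 psf

K_a = (1 − sin φ)/(1 + sin φ) = 0.3401.
σ_a = K_a γ z − 2c√K_a = 0.3401×99.7×20.0 − 2×591×0.5832 = -11.16 psf.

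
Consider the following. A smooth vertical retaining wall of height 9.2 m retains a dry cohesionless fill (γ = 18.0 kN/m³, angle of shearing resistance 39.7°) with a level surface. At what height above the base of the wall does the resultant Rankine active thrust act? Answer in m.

3.07 m

K_a = 0.2204.
The pressure distribution is triangular, so the resultant acts at H/3 above the base = 9.2/3 = 3.067 m.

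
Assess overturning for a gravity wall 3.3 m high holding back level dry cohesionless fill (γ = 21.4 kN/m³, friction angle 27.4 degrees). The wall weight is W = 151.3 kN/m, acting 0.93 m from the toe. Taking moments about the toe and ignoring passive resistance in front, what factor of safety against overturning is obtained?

K_a = tan²(45° − 27.4°/2) = 0.3697.
P_a = ½K_aγH² = 0.5×0.3697×21.4×3.3² = 43.08 kN/m, acting at H/3 = 1.100 m above the base.
Overturning moment M_o = P_a × H/3 = 43.08 × 1.100 = 47.38.
Resisting moment M_r = W × 0.93 = 151.3 × 0.93 = 140.7.
FS_overturning = M_r/M_o = 140.7/47.38 = 2.970.

2.97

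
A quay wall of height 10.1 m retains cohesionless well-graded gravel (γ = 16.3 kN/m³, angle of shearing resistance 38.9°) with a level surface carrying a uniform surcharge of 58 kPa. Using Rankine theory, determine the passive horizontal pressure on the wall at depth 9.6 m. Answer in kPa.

K_p = (1 + sin φ)/(1 − sin φ) = 4.376.
σ_v = γz + q = 16.3 × 9.6 + 58 = 214.5 kPa.
σ_h = K_p σ_v = 4.376 × 214.5 = 938.5 kPa.

939 kPa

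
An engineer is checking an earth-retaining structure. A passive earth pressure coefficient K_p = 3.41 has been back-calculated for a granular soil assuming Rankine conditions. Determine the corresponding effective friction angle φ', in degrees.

K_p = (1+sin φ)/(1−sin φ) ⇒ sin φ = (K_p − 1)/(K_p + 1) = 0.5465.
φ = arcsin(0.5465) = 33.13°.

33.1°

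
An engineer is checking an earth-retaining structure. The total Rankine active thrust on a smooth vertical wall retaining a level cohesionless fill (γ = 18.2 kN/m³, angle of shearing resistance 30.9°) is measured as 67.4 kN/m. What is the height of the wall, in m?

4.80 m

K_a = 0.3214. P_a = ½ K_a γ H² ⇒ H = √(2P_a/(K_a γ)).
H = √(2×67.4/(0.3214×18.2)) = 4.800 m.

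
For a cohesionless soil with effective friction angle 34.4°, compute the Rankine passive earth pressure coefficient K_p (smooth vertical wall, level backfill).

3.60

K_p = (1 + sin φ)/(1 − sin φ) = tan²(45° + 34.4°/2) = 3.597.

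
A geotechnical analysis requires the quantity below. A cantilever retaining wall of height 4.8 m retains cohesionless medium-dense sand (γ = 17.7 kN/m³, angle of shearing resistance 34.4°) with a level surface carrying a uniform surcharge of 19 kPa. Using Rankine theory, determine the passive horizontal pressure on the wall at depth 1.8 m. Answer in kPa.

183 kPa

K_p = (1 + sin φ)/(1 − sin φ) = 3.597.
σ_v = γz + q = 17.7 × 1.8 + 19 = 50.86 kPa.
σ_h = K_p σ_v = 3.597 × 50.86 = 183.0 kPa.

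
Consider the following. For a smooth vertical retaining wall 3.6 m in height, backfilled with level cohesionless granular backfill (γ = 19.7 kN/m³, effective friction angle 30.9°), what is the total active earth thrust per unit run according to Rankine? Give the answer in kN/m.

K_a = tan²(45° − φ/2) = 0.3214.
P_a = ½ K_a γ H² = 0.5 × 0.3214 × 19.7 × 3.6² = 41.03 kN/m.

41.0 kN/m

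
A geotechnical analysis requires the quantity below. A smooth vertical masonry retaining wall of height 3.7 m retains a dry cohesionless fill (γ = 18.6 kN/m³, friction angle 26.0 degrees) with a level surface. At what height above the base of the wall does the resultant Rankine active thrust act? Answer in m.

K_a = 0.3905.
The pressure distribution is triangular, so the resultant acts at H/3 above the base = 3.7/3 = 1.233 m.

1.23 m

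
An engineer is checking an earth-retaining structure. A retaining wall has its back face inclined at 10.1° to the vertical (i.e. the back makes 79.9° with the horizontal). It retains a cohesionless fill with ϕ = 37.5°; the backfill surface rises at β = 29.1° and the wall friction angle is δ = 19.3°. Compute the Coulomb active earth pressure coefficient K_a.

0.486

K_a = sin²(α+φ) / [sin²α · sin(α−δ) · (1 + √{sin(φ+δ)sin(φ−β) / (sin(α−δ)sin(α+β))})²].
With α = 79.9°, φ = 37.5°, δ = 19.3°, β = 29.1°: K_a = 0.4865.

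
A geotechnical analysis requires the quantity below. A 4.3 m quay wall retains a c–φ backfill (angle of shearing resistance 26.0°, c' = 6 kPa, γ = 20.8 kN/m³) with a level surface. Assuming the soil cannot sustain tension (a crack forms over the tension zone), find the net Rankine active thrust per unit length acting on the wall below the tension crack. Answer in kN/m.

K_a = 0.3905; √K_a = 0.6249.
Tension-crack depth z_c = 2c/(γ√K_a) = 2×6/(20.8×0.6249) = 0.9233 m.
σ_a at base = K_a γ H − 2c√K_a = 0.3905×20.8×4.3 − 2×6×0.6249 = 27.42 kPa.
P_a = ½ × 27.42 × (H − z_c) = 0.5×27.42×3.377 = 46.30 kN/m.

46.3 kN/m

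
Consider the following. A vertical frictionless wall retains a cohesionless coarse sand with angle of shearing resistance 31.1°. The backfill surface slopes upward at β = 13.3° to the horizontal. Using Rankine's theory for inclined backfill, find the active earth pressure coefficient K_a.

0.346

K_a = cos β · (cos β − √(cos²β − cos²φ)) / (cos β + √(cos²β − cos²φ)).
cos β = 0.9732, cos φ = 0.8563, √(cos²β − cos²φ) = 0.4625.
K_a = 0.9732 × (0.9732 − 0.4625)/(0.9732 + 0.4625) = 0.3462.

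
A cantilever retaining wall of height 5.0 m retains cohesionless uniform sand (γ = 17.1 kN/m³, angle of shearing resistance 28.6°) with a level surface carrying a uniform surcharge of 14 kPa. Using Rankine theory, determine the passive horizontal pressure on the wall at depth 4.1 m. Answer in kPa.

K_p = (1 + sin φ)/(1 − sin φ) = 2.837.
σ_v = γz + q = 17.1 × 4.1 + 14 = 84.11 kPa.
σ_h = K_p σ_v = 2.837 × 84.11 = 238.6 kPa.

239 kPa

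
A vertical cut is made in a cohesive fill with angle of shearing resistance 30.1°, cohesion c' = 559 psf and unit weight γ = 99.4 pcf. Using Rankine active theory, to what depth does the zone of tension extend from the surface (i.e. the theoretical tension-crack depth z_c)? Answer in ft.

19.5 ft

K_a = tan²(45° − 30.1°/2) = 0.3320; √K_a = 0.5762.
The active pressure is zero where K_a γ z = 2c√K_a, so z_c = 2c/(γ√K_a) = 2×559/(99.4×0.5762) = 19.52 ft.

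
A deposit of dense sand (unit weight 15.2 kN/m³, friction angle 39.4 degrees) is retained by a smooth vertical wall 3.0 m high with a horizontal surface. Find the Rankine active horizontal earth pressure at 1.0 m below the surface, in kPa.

3.40 kPa

K_a = (1 − sin φ)/(1 + sin φ) = 0.2234.
σ_h = K_a γ z = 0.2234 × 15.2 × 1.0 = 3.396 kPa.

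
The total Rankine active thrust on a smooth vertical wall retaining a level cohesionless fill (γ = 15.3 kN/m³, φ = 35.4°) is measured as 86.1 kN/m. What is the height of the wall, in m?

K_a = 0.2664. P_a = ½ K_a γ H² ⇒ H = √(2P_a/(K_a γ)).
H = √(2×86.1/(0.2664×15.3)) = 6.500 m.

6.50 m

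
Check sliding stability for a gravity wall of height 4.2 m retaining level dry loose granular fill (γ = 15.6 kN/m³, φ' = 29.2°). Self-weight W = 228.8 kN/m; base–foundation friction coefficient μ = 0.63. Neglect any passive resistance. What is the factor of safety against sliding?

3.04

K_a = tan²(45° − 29.2°/2) = 0.3442.
P_a = ½K_aγH² = 0.5×0.3442×15.6×4.2² = 47.36 kN/m, acting at H/3 = 1.400 m above the base.
FS_sliding = μW / P_a = 0.63×228.8 / 47.36 = 3.044.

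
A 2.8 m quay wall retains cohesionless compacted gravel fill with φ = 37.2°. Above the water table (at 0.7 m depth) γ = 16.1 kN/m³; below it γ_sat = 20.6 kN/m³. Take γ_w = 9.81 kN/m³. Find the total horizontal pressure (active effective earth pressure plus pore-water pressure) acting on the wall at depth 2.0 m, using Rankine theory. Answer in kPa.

K_a = (1 − sin φ)/(1 + sin φ) = 0.2464.
γ' = 20.6 − 9.81 = 10.79 kN/m³.
Effective vertical stress at 2.0 m: σ'_v = 16.1×0.7 + 10.79×1.30 = 25.30 kPa.
σ'_h = K_a σ'_v = 0.2464 × 25.30 = 6.234 kPa; u = γ_w × 1.30 = 12.75 kPa.
Total σ_h = 6.234 + 12.75 = 18.99 kPa.

19.0 kPa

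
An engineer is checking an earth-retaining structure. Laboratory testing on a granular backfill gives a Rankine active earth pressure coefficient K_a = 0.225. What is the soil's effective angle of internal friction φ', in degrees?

39.2°

K_a = tan²(45° − φ/2) ⇒ 45° − φ/2 = arctan(√0.225) = 25.38°.
φ = 2(45° − 25.38°) = 39.25°.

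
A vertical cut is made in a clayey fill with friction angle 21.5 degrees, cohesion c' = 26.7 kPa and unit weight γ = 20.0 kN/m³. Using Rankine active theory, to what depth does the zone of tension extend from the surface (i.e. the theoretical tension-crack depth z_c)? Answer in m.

3.92 m

K_a = tan²(45° − 21.5°/2) = 0.4636; √K_a = 0.6809.
The active pressure is zero where K_a γ z = 2c√K_a, so z_c = 2c/(γ√K_a) = 2×26.7/(20.0×0.6809) = 3.921 m.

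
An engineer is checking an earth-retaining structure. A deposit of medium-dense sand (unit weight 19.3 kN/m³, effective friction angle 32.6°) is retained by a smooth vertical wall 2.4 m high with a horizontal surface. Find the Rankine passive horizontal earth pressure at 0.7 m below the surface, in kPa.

45.1 kPa

K_p = (1 + sin φ)/(1 − sin φ) = 3.336.
σ_h = K_p γ z = 3.336 × 19.3 × 0.7 = 45.07 kPa.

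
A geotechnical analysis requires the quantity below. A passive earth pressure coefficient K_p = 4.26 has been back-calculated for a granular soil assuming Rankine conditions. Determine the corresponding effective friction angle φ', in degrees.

38.3°

K_p = (1+sin φ)/(1−sin φ) ⇒ sin φ = (K_p − 1)/(K_p + 1) = 0.6198.
φ = arcsin(0.6198) = 38.30°.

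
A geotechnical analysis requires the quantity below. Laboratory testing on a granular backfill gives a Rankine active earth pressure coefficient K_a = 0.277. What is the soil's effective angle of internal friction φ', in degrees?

K_a = tan²(45° − φ/2) ⇒ 45° − φ/2 = arctan(√0.277) = 27.76°.
φ = 2(45° − 27.76°) = 34.48°.

34.5°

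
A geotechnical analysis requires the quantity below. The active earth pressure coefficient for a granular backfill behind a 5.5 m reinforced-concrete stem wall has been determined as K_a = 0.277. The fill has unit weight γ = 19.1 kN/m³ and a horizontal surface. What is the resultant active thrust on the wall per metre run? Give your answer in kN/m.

P = ½ K_a γ H² = 0.5 × 0.277 × 19.1 × 5.5² = 80.02 kN/m.

80.0 kN/m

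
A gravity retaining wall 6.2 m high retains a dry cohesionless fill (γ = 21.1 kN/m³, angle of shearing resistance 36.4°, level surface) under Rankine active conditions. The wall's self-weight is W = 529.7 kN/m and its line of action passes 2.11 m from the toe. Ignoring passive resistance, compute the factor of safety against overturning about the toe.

5.23

K_a = tan²(45° − 36.4°/2) = 0.2552.
P_a = ½K_aγH² = 0.5×0.2552×21.1×6.2² = 103.5 kN/m, acting at H/3 = 2.067 m above the base.
Overturning moment M_o = P_a × H/3 = 103.5 × 2.067 = 213.9.
Resisting moment M_r = W × 2.11 = 529.7 × 2.11 = 1118.
FS_overturning = M_r/M_o = 1118/213.9 = 5.226.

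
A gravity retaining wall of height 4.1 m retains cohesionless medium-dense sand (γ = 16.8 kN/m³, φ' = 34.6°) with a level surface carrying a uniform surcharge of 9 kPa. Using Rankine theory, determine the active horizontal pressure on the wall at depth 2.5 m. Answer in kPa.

14.1 kPa

K_a = (1 − sin φ)/(1 + sin φ) = 0.2756.
σ_v = γz + q = 16.8 × 2.5 + 9 = 51.00 kPa.
σ_h = K_a σ_v = 0.2756 × 51.00 = 14.06 kPa.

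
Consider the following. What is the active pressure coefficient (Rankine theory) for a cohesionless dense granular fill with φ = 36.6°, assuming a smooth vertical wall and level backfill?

K_a = (1 − sin φ)/(1 + sin φ) = (1 − sin 36.6°)/(1 + sin 36.6°) = 0.2530.

0.253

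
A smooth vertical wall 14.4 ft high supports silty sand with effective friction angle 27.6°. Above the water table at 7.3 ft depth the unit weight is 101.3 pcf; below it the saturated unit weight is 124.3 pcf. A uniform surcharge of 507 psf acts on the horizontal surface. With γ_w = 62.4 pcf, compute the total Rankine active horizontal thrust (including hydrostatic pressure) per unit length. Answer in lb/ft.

7740 lb/ft

K_a = tan²(45° − φ/2) = 0.3668.
γ' = 124.3 − 62.4 = 61.90 pcf. h₂ = H − d_w = 7.1 ft.
σ'_h: at surface K_a·q = 186.0; at WT K_a(q+γd_w) = 457.2; at base K_a(q+γd_w+γ'h₂) = 618.4 psf.
P₁ = ½(186.0+457.2)×7.3 = 2347; P₂ = ½(457.2+618.4)×7.1 = 3818; P_w = ½γ_w h₂² = 1573.
Total = 2347+3818+1573 = 7739 lb/ft.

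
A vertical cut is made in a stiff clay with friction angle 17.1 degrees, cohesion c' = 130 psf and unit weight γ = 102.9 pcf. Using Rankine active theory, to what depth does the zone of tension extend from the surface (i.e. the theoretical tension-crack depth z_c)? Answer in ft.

K_a = tan²(45° − 17.1°/2) = 0.5455; √K_a = 0.7386.
The active pressure is zero where K_a γ z = 2c√K_a, so z_c = 2c/(γ√K_a) = 2×130/(102.9×0.7386) = 3.421 ft.

3.42 ft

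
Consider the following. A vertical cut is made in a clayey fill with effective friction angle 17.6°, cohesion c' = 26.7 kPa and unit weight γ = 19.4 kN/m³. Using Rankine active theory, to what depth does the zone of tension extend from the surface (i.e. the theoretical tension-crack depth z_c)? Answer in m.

3.76 m

K_a = tan²(45° − 17.6°/2) = 0.5357; √K_a = 0.7319.
The active pressure is zero where K_a γ z = 2c√K_a, so z_c = 2c/(γ√K_a) = 2×26.7/(19.4×0.7319) = 3.761 m.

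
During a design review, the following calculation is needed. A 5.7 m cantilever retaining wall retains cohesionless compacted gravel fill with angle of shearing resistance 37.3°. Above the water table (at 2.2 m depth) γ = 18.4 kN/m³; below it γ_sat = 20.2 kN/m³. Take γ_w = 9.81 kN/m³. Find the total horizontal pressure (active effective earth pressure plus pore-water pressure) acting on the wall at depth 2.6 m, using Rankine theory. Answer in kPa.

14.9 kPa

K_a = (1 − sin φ)/(1 + sin φ) = 0.2453.
γ' = 20.2 − 9.81 = 10.39 kN/m³.
Effective vertical stress at 2.6 m: σ'_v = 18.4×2.2 + 10.39×0.400 = 44.64 kPa.
σ'_h = K_a σ'_v = 0.2453 × 44.64 = 10.95 kPa; u = γ_w × 0.400 = 3.924 kPa.
Total σ_h = 10.95 + 3.924 = 14.87 kPa.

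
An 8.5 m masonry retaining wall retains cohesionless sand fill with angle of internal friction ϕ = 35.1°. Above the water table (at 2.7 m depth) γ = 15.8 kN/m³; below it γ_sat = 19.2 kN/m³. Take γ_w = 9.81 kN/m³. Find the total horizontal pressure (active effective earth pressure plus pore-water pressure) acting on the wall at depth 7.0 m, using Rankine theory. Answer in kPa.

64.6 kPa

K_a = (1 − sin φ)/(1 + sin φ) = 0.2698.
γ' = 19.2 − 9.81 = 9.390 kN/m³.
Effective vertical stress at 7.0 m: σ'_v = 15.8×2.7 + 9.390×4.30 = 83.04 kPa.
σ'_h = K_a σ'_v = 0.2698 × 83.04 = 22.41 kPa; u = γ_w × 4.30 = 42.18 kPa.
Total σ_h = 22.41 + 42.18 = 64.59 kPa.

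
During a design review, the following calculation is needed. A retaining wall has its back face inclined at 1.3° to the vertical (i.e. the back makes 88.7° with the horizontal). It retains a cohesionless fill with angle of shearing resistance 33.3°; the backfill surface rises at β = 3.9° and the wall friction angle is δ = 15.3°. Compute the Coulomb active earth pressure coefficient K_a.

0.286

K_a = sin²(α+φ) / [sin²α · sin(α−δ) · (1 + √{sin(φ+δ)sin(φ−β) / (sin(α−δ)sin(α+β))})²].
With α = 88.7°, φ = 33.3°, δ = 15.3°, β = 3.9°: K_a = 0.2860.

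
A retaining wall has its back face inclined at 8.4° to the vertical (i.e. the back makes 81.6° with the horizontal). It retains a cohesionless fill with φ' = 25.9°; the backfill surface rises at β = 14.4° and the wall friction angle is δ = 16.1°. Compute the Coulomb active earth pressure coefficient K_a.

K_a = sin²(α+φ) / [sin²α · sin(α−δ) · (1 + √{sin(φ+δ)sin(φ−β) / (sin(α−δ)sin(α+β))})²].
With α = 81.6°, φ = 25.9°, δ = 16.1°, β = 14.4°: K_a = 0.5333.

0.533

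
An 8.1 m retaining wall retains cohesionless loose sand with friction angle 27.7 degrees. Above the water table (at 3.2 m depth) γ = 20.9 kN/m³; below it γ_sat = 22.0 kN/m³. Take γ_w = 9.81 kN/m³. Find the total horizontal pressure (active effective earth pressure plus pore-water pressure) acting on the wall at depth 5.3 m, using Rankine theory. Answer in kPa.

54.4 kPa

K_a = (1 − sin φ)/(1 + sin φ) = 0.3653.
γ' = 22.0 − 9.81 = 12.19 kN/m³.
Effective vertical stress at 5.3 m: σ'_v = 20.9×3.2 + 12.19×2.10 = 92.48 kPa.
σ'_h = K_a σ'_v = 0.3653 × 92.48 = 33.79 kPa; u = γ_w × 2.10 = 20.60 kPa.
Total σ_h = 33.79 + 20.60 = 54.39 kPa.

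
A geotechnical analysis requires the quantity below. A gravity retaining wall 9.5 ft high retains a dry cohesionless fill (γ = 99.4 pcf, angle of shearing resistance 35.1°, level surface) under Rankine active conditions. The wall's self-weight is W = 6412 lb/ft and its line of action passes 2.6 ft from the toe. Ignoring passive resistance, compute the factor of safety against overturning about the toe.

4.35

K_a = tan²(45° − 35.1°/2) = 0.2698.
P_a = ½K_aγH² = 0.5×0.2698×99.4×9.5² = 1210 lb/ft, acting at H/3 = 3.167 ft above the base.
Overturning moment M_o = P_a × H/3 = 1210 × 3.167 = 3833.
Resisting moment M_r = W × 2.6 = 6412 × 2.6 = 16670.
FS_overturning = M_r/M_o = 16670/3833 = 4.350.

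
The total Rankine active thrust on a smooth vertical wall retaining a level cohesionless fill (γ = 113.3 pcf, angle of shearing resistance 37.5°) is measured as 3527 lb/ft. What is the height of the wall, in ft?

16.0 ft

K_a = 0.2432. P_a = ½ K_a γ H² ⇒ H = √(2P_a/(K_a γ)).
H = √(2×3527/(0.2432×113.3)) = 16.00 ft.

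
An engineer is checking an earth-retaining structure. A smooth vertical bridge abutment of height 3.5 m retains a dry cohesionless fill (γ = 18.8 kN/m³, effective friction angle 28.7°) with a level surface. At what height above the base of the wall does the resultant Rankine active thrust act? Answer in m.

1.17 m

K_a = 0.3511.
The pressure distribution is triangular, so the resultant acts at H/3 above the base = 3.5/3 = 1.167 m.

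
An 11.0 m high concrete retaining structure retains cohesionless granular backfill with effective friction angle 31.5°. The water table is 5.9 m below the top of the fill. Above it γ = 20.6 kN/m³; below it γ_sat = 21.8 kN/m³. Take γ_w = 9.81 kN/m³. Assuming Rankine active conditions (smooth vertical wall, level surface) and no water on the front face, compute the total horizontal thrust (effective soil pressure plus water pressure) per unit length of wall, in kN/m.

K_a = tan²(45° − φ/2) = 0.3136.
γ' = 21.8 − 9.81 = 11.99 kN/m³. Depth below WT = 5.1 m.
σ'_h at WT = K_a γ d_w = 38.12 kPa; at base = 38.12 + K_a γ' × 5.1 = 57.30 kPa.
P₁ (0–5.9 m) = ½×38.12×5.9 = 112.4. P₂ (5.9–11.0 m) = ½(38.12+57.30)×5.1 = 243.3.
P_w = ½ γ_w h₂² = 0.5×9.81×5.1² = 127.6. Total = 112.4+243.3+127.6 = 483.3 kN/m.

483 kN/m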